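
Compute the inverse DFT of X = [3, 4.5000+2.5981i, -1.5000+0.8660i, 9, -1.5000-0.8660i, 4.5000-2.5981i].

x[n] = (1/6) Σ(k=0 to 5) X[k] · e^(2πikn/6)

Computing each x[n]:
x[0] = 3
x[1] = -1
x[2] = 1
x[3] = -3
x[4] = 2
x[5] = 1

x = [3, -1, 1, -3, 2, 1]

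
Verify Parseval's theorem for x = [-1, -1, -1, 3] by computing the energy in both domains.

Time domain:
Σ|x[n]|² = |-1|² + |-1|² + |-1|² + |3|² = 12.0000

Frequency domain:
(1/4)Σ|X[k]|² = (1/4)(|0|² + |4i|² + |-4|² + |-4i|²) = (1/4)·48.0000 = 12.0000

Both sides agree, confirming Parseval's theorem.

Σ|x[n]|² = (1/N)Σ|X[k]|² = 12.0000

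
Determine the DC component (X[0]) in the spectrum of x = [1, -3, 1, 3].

X[0] = Σ(n=0 to 3) x[n] · ω_4^0 = Σ x[n]
= (1) + (-3) + (1) + (3)

X[0] = 2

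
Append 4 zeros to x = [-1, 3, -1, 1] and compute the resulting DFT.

Original 4-point DFT: [2, -2i, -6, 2i]
Zero-padded 8-point DFT provides frequency interpolation.

DFT_8([x, 0, ...]) = [2, 0.4142-1.8284i, -2i, -2.4142-3.8284i, -6, -2.4142+3.8284i, 2i, 0.4142+1.8284i]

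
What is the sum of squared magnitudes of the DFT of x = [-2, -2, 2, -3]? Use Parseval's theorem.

Parseval: Σ|x[n]|² = (1/N)Σ|X[k]|², so Σ|X[k]|² = N·Σ|x[n]|² = 4·21.0000

Σ|X[k]|² = N·Σ|x[n]|² = 4·21.0000 = 84.0000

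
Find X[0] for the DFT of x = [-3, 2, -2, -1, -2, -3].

X[0] = Σ(n=0 to 5) x[n] · ω_6^0 = Σ x[n]
= (-3) + (2) + (-2) + (-1) + (-2) + (-3)

X[0] = -9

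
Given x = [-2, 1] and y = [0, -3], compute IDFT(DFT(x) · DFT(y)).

(x ⊛ y)[n] = Σ(m=0 to 1) x[m] · y[(n-m) mod 2]

Computing each output sample:
(x ⊛ y)[0] = -3
(x ⊛ y)[1] = 6

x ⊛ y = [-3, 6]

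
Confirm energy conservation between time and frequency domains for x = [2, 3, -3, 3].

Time domain:
Σ|x[n]|² = |2|² + |3|² + |-3|² + |3|² = 31.0000

Frequency domain:
(1/4)Σ|X[k]|² = (1/4)(|5|² + |5|² + |-7|² + |5|²) = (1/4)·124.0000 = 31.0000

Both sides agree, confirming Parseval's theorem.

Σ|x[n]|² = (1/N)Σ|X[k]|² = 31.0000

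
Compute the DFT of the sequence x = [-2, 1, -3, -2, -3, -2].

X[k] = Σ(n=0 to 5) x[n] · ω_6^(nk)
where ω_6 = e^(-2πi/6)

Computing each X[k]:
X[0] = -11
X[1] = 2.5000-2.5981i
X[2] = -0.5000-2.5981i
X[3] = -5
X[4] = -0.5000+2.5981i
X[5] = 2.5000+2.5981i

X = [-11, 2.5000-2.5981i, -0.5000-2.5981i, -5, -0.5000+2.5981i, 2.5000+2.5981i]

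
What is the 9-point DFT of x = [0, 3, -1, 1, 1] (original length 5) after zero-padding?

Original 5-point DFT: [4, 1.2361-0.7265i, -3.2361-3.0777i, -3.2361+3.0777i, 1.2361+0.7265i]
Zero-padded 9-point DFT provides frequency interpolation.

DFT_9([x, 0, ...]) = [4, 0.6848-2.1516i, 1.7267-1.1036i, -0.5000-4.3301i, -3.9115-1.5501i, -3.9115+1.5501i, -0.5000+4.3301i, 1.7267+1.1036i, 0.6848+2.1516i]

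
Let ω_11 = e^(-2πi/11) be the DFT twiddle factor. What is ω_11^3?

ω_11^3 = e^(-2πi·3/11)
= cos(-2π·3/11) + i·sin(-2π·3/11)
= cos(-6π/11) + i·sin(-6π/11)

ω_11^3 = cos(-6π/11) + i·sin(-6π/11) = -0.1423-0.9898i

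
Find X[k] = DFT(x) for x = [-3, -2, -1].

X[k] = Σ(n=0 to 2) x[n] · ω_3^(nk)
where ω_3 = e^(-2πi/3)

Computing each X[k]:
X[0] = -6
X[1] = -1.5000+0.8660i
X[2] = -1.5000-0.8660i

X = [-6, -1.5000+0.8660i, -1.5000-0.8660i]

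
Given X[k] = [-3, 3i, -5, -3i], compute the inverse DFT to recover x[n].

x[n] = (1/4) Σ(k=0 to 3) X[k] · e^(2πikn/4)

Computing each x[n]:
x[0] = -2
x[1] = -1
x[2] = -2
x[3] = 2

x = [-2, -1, -2, 2]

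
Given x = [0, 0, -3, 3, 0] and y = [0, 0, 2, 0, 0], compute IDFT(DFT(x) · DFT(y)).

(x ⊛ y)[n] = Σ(m=0 to 4) x[m] · y[(n-m) mod 5]

Computing each output sample:
(x ⊛ y)[0] = 6
(x ⊛ y)[1] = 0
(x ⊛ y)[2] = 0
(x ⊛ y)[3] = 0
(x ⊛ y)[4] = -6

x ⊛ y = [6, 0, 0, 0, -6]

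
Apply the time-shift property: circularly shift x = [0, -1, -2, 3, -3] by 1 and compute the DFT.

Time shift by 1: X_shifted[k] = ω_5^(1k) · X[k]
Shifted x = [-3, 0, -1, -2, 3]

DFT(x[n-1]) = [-3, 0.3541+2.2654i, -6.3541+2.7144i, -6.3541-2.7144i, 0.3541-2.2654i]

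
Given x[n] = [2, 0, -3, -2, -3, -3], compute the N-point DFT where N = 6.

X[k] = Σ(n=0 to 5) x[n] · ω_6^(nk)
where ω_6 = e^(-2πi/6)

Computing each X[k]:
X[0] = -9
X[1] = 5.5000-2.5981i
X[2] = 4.5000-2.5981i
X[3] = 1
X[4] = 4.5000+2.5981i
X[5] = 5.5000+2.5981i

X = [-9, 5.5000-2.5981i, 4.5000-2.5981i, 1, 4.5000+2.5981i, 5.5000+2.5981i]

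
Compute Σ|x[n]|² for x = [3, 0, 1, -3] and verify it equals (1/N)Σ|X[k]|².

Time domain:
Σ|x[n]|² = |3|² + |0|² + |1|² + |-3|² = 19.0000

Frequency domain:
(1/4)Σ|X[k]|² = (1/4)(|1|² + |2-3i|² + |7|² + |2+3i|²) = (1/4)·76.0000 = 19.0000

Both sides agree, confirming Parseval's theorem.

Σ|x[n]|² = (1/N)Σ|X[k]|² = 19.0000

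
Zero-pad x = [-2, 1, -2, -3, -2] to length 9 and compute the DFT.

Original 5-point DFT: [-8, 1.7361-3.4410i, -2.7361-0.8123i, -2.7361+0.8123i, 1.7361+3.4410i]
Zero-padded 9-point DFT provides frequency interpolation.

DFT_9([x, 0, ...]) = [-8, 1.7981+4.6089i, 0.0209-4.1844i, -3.5000-0.8660i, -3.3191-0.9991i, -3.3191+0.9991i, -3.5000+0.8660i, 0.0209+4.1844i, 1.7981-4.6089i]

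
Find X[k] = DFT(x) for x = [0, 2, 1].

X[k] = Σ(n=0 to 2) x[n] · ω_3^(nk)
where ω_3 = e^(-2πi/3)

Computing each X[k]:
X[0] = 3
X[1] = -1.5000-0.8660i
X[2] = -1.5000+0.8660i

X = [3, -1.5000-0.8660i, -1.5000+0.8660i]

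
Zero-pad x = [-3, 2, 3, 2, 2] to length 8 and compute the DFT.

Original 5-point DFT: [6, -5.8090-0.5878i, -4.6910+0.9511i, -4.6910-0.9511i, -5.8090+0.5878i]
Zero-padded 8-point DFT provides frequency interpolation.

DFT_8([x, 0, ...]) = [6, -5.0000-5.8284i, -4, -5.0000+0.1716i, -2, -5.0000-0.1716i, -4, -5.0000+5.8284i]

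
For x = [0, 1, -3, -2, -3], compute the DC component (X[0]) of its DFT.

X[0] = Σ(n=0 to 4) x[n] · ω_5^0 = Σ x[n]
= (0) + (1) + (-3) + (-2) + (-3)

X[0] = -7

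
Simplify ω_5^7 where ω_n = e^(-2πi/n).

Since ω_5^5 = 1, powers reduce modulo 5.
7 mod 5 = 2
So ω_5^7 = ω_5^2 = e^(-2πi·2/5)

ω_5^7 = ω_5^2 = -0.8090-0.5878i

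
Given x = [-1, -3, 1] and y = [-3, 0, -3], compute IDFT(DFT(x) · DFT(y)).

(x ⊛ y)[n] = Σ(m=0 to 2) x[m] · y[(n-m) mod 3]

Computing each output sample:
(x ⊛ y)[0] = 12
(x ⊛ y)[1] = 6
(x ⊛ y)[2] = 0

x ⊛ y = [12, 6, 0]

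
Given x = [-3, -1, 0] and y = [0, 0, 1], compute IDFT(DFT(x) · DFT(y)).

(x ⊛ y)[n] = Σ(m=0 to 2) x[m] · y[(n-m) mod 3]

Computing each output sample:
(x ⊛ y)[0] = -1
(x ⊛ y)[1] = 0
(x ⊛ y)[2] = -3

x ⊛ y = [-1, 0, -3]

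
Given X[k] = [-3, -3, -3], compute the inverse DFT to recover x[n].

x[n] = (1/3) Σ(k=0 to 2) X[k] · e^(2πikn/3)

Computing each x[n]:
x[0] = -3
x[1] = 0
x[2] = 0

x = [-3, 0, 0]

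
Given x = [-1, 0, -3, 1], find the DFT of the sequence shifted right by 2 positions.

Time shift by 2: X_shifted[k] = ω_4^(2k) · X[k]
Shifted x = [-3, 1, -1, 0]

DFT(x[n-2]) = [-3, -2-1i, -5, -2+1i]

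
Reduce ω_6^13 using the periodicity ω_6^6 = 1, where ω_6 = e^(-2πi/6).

Since ω_6^6 = 1, powers reduce modulo 6.
13 mod 6 = 1
So ω_6^13 = ω_6^1 = e^(-2πi·1/6)

ω_6^13 = ω_6^1 = 0.5000-0.8660i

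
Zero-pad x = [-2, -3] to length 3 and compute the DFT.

Original 2-point DFT: [-5, 1]
Zero-padded 3-point DFT provides frequency interpolation.

DFT_3([x, 0, ...]) = [-5, -0.5000+2.5981i, -0.5000-2.5981i]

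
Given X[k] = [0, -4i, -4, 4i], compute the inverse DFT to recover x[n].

x[n] = (1/4) Σ(k=0 to 3) X[k] · e^(2πikn/4)

Computing each x[n]:
x[0] = -1
x[1] = 3
x[2] = -1
x[3] = -1

x = [-1, 3, -1, -1]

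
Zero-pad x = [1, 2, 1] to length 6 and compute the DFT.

Original 3-point DFT: [4, -0.5000-0.8660i, -0.5000+0.8660i]
Zero-padded 6-point DFT provides frequency interpolation.

DFT_6([x, 0, ...]) = [4, 1.5000-2.5981i, -0.5000-0.8660i, 0, -0.5000+0.8660i, 1.5000+2.5981i]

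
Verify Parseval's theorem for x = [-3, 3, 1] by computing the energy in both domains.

Time domain:
Σ|x[n]|² = |-3|² + |3|² + |1|² = 19.0000

Frequency domain:
(1/3)Σ|X[k]|² = (1/3)(|1|² + |-5.0000-1.7321i|² + |-5.0000+1.7321i|²) = (1/3)·57.0000 = 19.0000

Both sides agree, confirming Parseval's theorem.

Σ|x[n]|² = (1/N)Σ|X[k]|² = 19.0000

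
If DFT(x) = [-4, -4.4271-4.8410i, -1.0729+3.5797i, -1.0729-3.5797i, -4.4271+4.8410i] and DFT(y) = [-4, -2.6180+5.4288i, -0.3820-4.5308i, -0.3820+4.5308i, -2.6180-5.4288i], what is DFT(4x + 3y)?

By linearity: DFT(4x + 3y) = 4·DFT(x) + 3·DFT(y)
= 4·[-4, -4.4271-4.8410i, -1.0729+3.5797i, -1.0729-3.5797i, -4.4271+4.8410i] + 3·[-4, -2.6180+5.4288i, -0.3820-4.5308i, -0.3820+4.5308i, -2.6180-5.4288i]

Computing element-wise:
Z[0] = 4·(-4) + 3·(-4) = -28
Z[1] = 4·(-4.4271-4.8410i) + 3·(-2.6180+5.4288i) = -25.5624-3.0776i
Z[2] = 4·(-1.0729+3.5797i) + 3·(-0.3820-4.5308i) = -5.4376+0.7264i
Z[3] = 4·(-1.0729-3.5797i) + 3·(-0.3820+4.5308i) = -5.4376-0.7264i
Z[4] = 4·(-4.4271+4.8410i) + 3·(-2.6180-5.4288i) = -25.5624+3.0776i

DFT(4x + 3y) = 4·X + 3·Y = [-28, -25.5624-3.0776i, -5.4376+0.7264i, -5.4376-0.7264i, -25.5624+3.0776i]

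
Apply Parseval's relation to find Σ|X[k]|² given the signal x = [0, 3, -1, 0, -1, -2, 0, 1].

Parseval: Σ|x[n]|² = (1/N)Σ|X[k]|², so Σ|X[k]|² = N·Σ|x[n]|² = 8·16.0000

Σ|X[k]|² = N·Σ|x[n]|² = 8·16.0000 = 128.0000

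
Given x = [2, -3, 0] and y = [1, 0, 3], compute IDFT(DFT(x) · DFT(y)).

(x ⊛ y)[n] = Σ(m=0 to 2) x[m] · y[(n-m) mod 3]

Computing each output sample:
(x ⊛ y)[0] = -7
(x ⊛ y)[1] = -3
(x ⊛ y)[2] = 6

x ⊛ y = [-7, -3, 6]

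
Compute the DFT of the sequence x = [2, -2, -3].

X[k] = Σ(n=0 to 2) x[n] · ω_3^(nk)
where ω_3 = e^(-2πi/3)

Computing each X[k]:
X[0] = -3
X[1] = 4.5000-0.8660i
X[2] = 4.5000+0.8660i

X = [-3, 4.5000-0.8660i, 4.5000+0.8660i]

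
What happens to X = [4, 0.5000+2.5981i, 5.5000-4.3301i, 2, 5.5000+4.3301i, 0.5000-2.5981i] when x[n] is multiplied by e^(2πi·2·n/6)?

Modulation property: DFT(ω_6^(-2n)·x[n]) = X[(k-2) mod 6], so circularly shift X by 2 positions.

X[k-2] = [5.5000+4.3301i, 0.5000-2.5981i, 4, 0.5000+2.5981i, 5.5000-4.3301i, 2]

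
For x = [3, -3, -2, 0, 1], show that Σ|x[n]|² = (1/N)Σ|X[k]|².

Time domain:
Σ|x[n]|² = |3|² + |-3|² + |-2|² + |0|² + |1|² = 23.0000

Frequency domain:
(1/5)Σ|X[k]|² = (1/5)(|-1|² + |4.0000+4.9798i|² + |4.0000+0.4490i|² + |4.0000-0.4490i|² + |4.0000-4.9798i|²) = (1/5)·115.0000 = 23.0000

Both sides agree, confirming Parseval's theorem.

Σ|x[n]|² = (1/N)Σ|X[k]|² = 23.0000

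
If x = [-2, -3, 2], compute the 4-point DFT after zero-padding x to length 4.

Original 3-point DFT: [-3, -1.5000+4.3301i, -1.5000-4.3301i]
Zero-padded 4-point DFT provides frequency interpolation.

DFT_4([x, 0, ...]) = [-3, -4+3i, 3, -4-3i]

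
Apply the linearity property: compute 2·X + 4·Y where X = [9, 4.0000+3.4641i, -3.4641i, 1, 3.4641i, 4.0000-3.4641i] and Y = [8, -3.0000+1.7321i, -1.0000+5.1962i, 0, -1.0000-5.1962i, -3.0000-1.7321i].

By linearity: DFT(2x + 4y) = 2·DFT(x) + 4·DFT(y)
= 2·[9, 4.0000+3.4641i, -3.4641i, 1, 3.4641i, 4.0000-3.4641i] + 4·[8, -3.0000+1.7321i, -1.0000+5.1962i, 0, -1.0000-5.1962i, -3.0000-1.7321i]

Computing element-wise:
Z[0] = 2·(9) + 4·(8) = 50
Z[1] = 2·(4.0000+3.4641i) + 4·(-3.0000+1.7321i) = -4.0000+13.8566i
Z[2] = 2·(-3.4641i) + 4·(-1.0000+5.1962i) = -4.0000+13.8566i
Z[3] = 2·(1) + 4·(0) = 2
Z[4] = 2·(3.4641i) + 4·(-1.0000-5.1962i) = -4.0000-13.8566i
Z[5] = 2·(4.0000-3.4641i) + 4·(-3.0000-1.7321i) = -4.0000-13.8566i

DFT(2x + 4y) = 2·X + 4·Y = [50, -4.0000+13.8566i, -4.0000+13.8566i, 2, -4.0000-13.8566i, -4.0000-13.8566i]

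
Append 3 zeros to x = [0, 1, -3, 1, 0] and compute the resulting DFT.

Original 5-point DFT: [-1, 1.9271+1.4001i, -1.4271-4.3920i, -1.4271+4.3920i, 1.9271-1.4001i]
Zero-padded 8-point DFT provides frequency interpolation.

DFT_8([x, 0, ...]) = [-1, 1.5858i, 3, -4.4142i, -5, 4.4142i, 3, -1.5858i]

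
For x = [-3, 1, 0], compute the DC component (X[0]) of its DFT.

X[0] = Σ(n=0 to 2) x[n] · ω_3^0 = Σ x[n]
= (-3) + (1) + (0)

X[0] = -2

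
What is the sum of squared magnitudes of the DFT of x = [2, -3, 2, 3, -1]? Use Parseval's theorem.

Parseval: Σ|x[n]|² = (1/N)Σ|X[k]|², so Σ|X[k]|² = N·Σ|x[n]|² = 5·27.0000

Σ|X[k]|² = N·Σ|x[n]|² = 5·27.0000 = 135.0000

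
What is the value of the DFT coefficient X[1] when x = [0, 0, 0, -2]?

X[1] = Σ(n=0 to 3) x[n] · ω_4^(1n) where ω_4 = e^(-2πi/4)
= (0)·ω_4^0 + (0)·ω_4^1 + (0)·ω_4^2 + (-2)·ω_4^3

X[1] = -2i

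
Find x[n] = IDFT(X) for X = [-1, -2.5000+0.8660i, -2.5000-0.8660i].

x[n] = (1/3) Σ(k=0 to 2) X[k] · e^(2πikn/3)

Computing each x[n]:
x[0] = -2
x[1] = 0
x[2] = 1

x = [-2, 0, 1]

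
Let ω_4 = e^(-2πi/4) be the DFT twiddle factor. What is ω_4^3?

ω_4^3 = e^(-2πi·3/4)
= cos(-2π·3/4) + i·sin(-2π·3/4)
= cos(-6π/4) + i·sin(-6π/4)

ω_4^3 = cos(-6π/4) + i·sin(-6π/4) = 1i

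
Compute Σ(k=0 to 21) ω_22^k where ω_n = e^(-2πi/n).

Sum of all nth roots of unity equals 0 for n > 1 (geometric series with r ≠ 1).

0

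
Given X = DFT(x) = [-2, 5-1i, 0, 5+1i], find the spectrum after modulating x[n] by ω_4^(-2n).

Modulation property: DFT(ω_4^(-2n)·x[n]) = X[(k-2) mod 4], so circularly shift X by 2 positions.

X[k-2] = [0, 5+1i, -2, 5-1i]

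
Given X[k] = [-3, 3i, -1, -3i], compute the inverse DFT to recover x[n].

x[n] = (1/4) Σ(k=0 to 3) X[k] · e^(2πikn/4)

Computing each x[n]:
x[0] = -1
x[1] = -2
x[2] = -1
x[3] = 1

x = [-1, -2, -1, 1]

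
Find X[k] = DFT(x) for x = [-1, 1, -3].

X[k] = Σ(n=0 to 2) x[n] · ω_3^(nk)
where ω_3 = e^(-2πi/3)

Computing each X[k]:
X[0] = -3
X[1] = -3.4641i
X[2] = 3.4641i

X = [-3, -3.4641i, 3.4641i]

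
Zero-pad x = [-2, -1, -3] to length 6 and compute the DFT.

Original 3-point DFT: [-6, -1.7321i, 1.7321i]
Zero-padded 6-point DFT provides frequency interpolation.

DFT_6([x, 0, ...]) = [-6, -1.0000+3.4641i, -1.7321i, -4, 1.7321i, -1.0000-3.4641i]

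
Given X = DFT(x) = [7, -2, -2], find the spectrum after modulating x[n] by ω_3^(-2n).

Modulation property: DFT(ω_3^(-2n)·x[n]) = X[(k-2) mod 3], so circularly shift X by 2 positions.

X[k-2] = [-2, -2, 7]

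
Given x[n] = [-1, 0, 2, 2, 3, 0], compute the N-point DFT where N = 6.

X[k] = Σ(n=0 to 5) x[n] · ω_6^(nk)
where ω_6 = e^(-2πi/6)

Computing each X[k]:
X[0] = 6
X[1] = -5.5000+0.8660i
X[2] = -1.5000-0.8660i
X[3] = 2
X[4] = -1.5000+0.8660i
X[5] = -5.5000-0.8660i

X = [6, -5.5000+0.8660i, -1.5000-0.8660i, 2, -1.5000+0.8660i, -5.5000-0.8660i]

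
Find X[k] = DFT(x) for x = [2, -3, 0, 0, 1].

X[k] = Σ(n=0 to 4) x[n] · ω_5^(nk)
where ω_5 = e^(-2πi/5)

Computing each X[k]:
X[0] = 0
X[1] = 1.3820+3.8042i
X[2] = 3.6180+2.3511i
X[3] = 3.6180-2.3511i
X[4] = 1.3820-3.8042i

X = [0, 1.3820+3.8042i, 3.6180+2.3511i, 3.6180-2.3511i, 1.3820-3.8042i]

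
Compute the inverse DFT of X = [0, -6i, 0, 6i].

x[n] = (1/4) Σ(k=0 to 3) X[k] · e^(2πikn/4)

Computing each x[n]:
x[0] = 0
x[1] = 3
x[2] = 0
x[3] = -3

x = [0, 3, 0, -3]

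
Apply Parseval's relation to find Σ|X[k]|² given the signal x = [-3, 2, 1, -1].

Parseval: Σ|x[n]|² = (1/N)Σ|X[k]|², so Σ|X[k]|² = N·Σ|x[n]|² = 4·15.0000

Σ|X[k]|² = N·Σ|x[n]|² = 4·15.0000 = 60.0000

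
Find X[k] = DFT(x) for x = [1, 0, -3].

X[k] = Σ(n=0 to 2) x[n] · ω_3^(nk)
where ω_3 = e^(-2πi/3)

Computing each X[k]:
X[0] = -2
X[1] = 2.5000-2.5981i
X[2] = 2.5000+2.5981i

X = [-2, 2.5000-2.5981i, 2.5000+2.5981i]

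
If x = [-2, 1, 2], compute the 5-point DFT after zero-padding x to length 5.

Original 3-point DFT: [1, -3.5000+0.8660i, -3.5000-0.8660i]
Zero-padded 5-point DFT provides frequency interpolation.

DFT_5([x, 0, ...]) = [1, -3.3090-2.1266i, -2.1910+1.3143i, -2.1910-1.3143i, -3.3090+2.1266i]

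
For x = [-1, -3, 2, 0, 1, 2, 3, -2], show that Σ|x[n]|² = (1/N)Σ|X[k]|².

Time domain:
Σ|x[n]|² = |-1|² + |-3|² + |2|² + |0|² + |1|² + |2|² + |3|² + |-2|² = 32.0000

Frequency domain:
(1/8)Σ|X[k]|² = (1/8)(|2|² + |-6.9497+3.1213i|² + |-5-1i|² + |2.9497+1.1213i|² + |8|² + |2.9497-1.1213i|² + |-5+1i|² + |-6.9497-3.1213i|²) = (1/8)·256.0000 = 32.0000

Both sides agree, confirming Parseval's theorem.

Σ|x[n]|² = (1/N)Σ|X[k]|² = 32.0000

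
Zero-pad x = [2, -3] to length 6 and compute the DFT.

Original 2-point DFT: [-1, 5]
Zero-padded 6-point DFT provides frequency interpolation.

DFT_6([x, 0, ...]) = [-1, 0.5000+2.5981i, 3.5000+2.5981i, 5, 3.5000-2.5981i, 0.5000-2.5981i]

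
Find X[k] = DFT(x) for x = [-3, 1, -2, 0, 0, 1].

X[k] = Σ(n=0 to 5) x[n] · ω_6^(nk)
where ω_6 = e^(-2πi/6)

Computing each X[k]:
X[0] = -3
X[1] = -1.0000+1.7321i
X[2] = -3.0000-1.7321i
X[3] = -7
X[4] = -3.0000+1.7321i
X[5] = -1.0000-1.7321i

X = [-3, -1.0000+1.7321i, -3.0000-1.7321i, -7, -3.0000+1.7321i, -1.0000-1.7321i]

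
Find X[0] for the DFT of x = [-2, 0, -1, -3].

X[0] = Σ(n=0 to 3) x[n] · ω_4^0 = Σ x[n]
= (-2) + (0) + (-1) + (-3)

X[0] = -6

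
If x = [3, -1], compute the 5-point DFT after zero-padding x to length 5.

Original 2-point DFT: [2, 4]
Zero-padded 5-point DFT provides frequency interpolation.

DFT_5([x, 0, ...]) = [2, 2.6910+0.9511i, 3.8090+0.5878i, 3.8090-0.5878i, 2.6910-0.9511i]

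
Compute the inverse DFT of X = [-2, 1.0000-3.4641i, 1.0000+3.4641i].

x[n] = (1/3) Σ(k=0 to 2) X[k] · e^(2πikn/3)

Computing each x[n]:
x[0] = 0
x[1] = 1
x[2] = -3

x = [0, 1, -3]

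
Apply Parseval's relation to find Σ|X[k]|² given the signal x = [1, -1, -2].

Parseval: Σ|x[n]|² = (1/N)Σ|X[k]|², so Σ|X[k]|² = N·Σ|x[n]|² = 3·6.0000

Σ|X[k]|² = N·Σ|x[n]|² = 3·6.0000 = 18.0000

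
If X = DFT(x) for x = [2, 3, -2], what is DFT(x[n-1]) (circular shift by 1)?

Time shift by 1: X_shifted[k] = ω_3^(1k) · X[k]
Shifted x = [-2, 2, 3]

DFT(x[n-1]) = [3, -4.5000+0.8660i, -4.5000-0.8660i]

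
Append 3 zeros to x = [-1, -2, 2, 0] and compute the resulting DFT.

Original 4-point DFT: [-1, -3+2i, 3, -3-2i]
Zero-padded 7-point DFT provides frequency interpolation.

DFT_7([x, 0, ...]) = [-1, -2.6920-0.3862i, -2.3569+2.8176i, 2.0489+2.4314i, 2.0489-2.4314i, -2.3569-2.8176i, -2.6920+0.3862i]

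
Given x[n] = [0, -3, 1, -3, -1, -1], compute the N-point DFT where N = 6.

X[k] = Σ(n=0 to 5) x[n] · ω_6^(nk)
where ω_6 = e^(-2πi/6)

Computing each X[k]:
X[0] = -7
X[1] = 1
X[2] = -1.0000+3.4641i
X[3] = 7
X[4] = -1.0000-3.4641i
X[5] = 1

X = [-7, 1, -1.0000+3.4641i, 7, -1.0000-3.4641i, 1]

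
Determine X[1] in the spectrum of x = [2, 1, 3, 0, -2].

X[1] = Σ(n=0 to 4) x[n] · ω_5^(1n) where ω_5 = e^(-2πi/5)
= (2)·ω_5^0 + (1)·ω_5^1 + (3)·ω_5^2 + (0)·ω_5^3 + (-2)·ω_5^4

X[1] = -0.7361-4.6165i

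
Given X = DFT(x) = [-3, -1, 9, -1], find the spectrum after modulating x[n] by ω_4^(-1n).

Modulation property: DFT(ω_4^(-1n)·x[n]) = X[(k-1) mod 4], so circularly shift X by 1 positions.

X[k-1] = [-1, -3, -1, 9]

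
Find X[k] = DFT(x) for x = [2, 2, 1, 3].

X[k] = Σ(n=0 to 3) x[n] · ω_4^(nk)
where ω_4 = e^(-2πi/4)

Computing each X[k]:
X[0] = 8
X[1] = 1+1i
X[2] = -2
X[3] = 1-1i

X = [8, 1+1i, -2, 1-1i]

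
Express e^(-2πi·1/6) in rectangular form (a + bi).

ω_6^1 = e^(-2πi·1/6)
= cos(-2π·1/6) + i·sin(-2π·1/6)
= cos(-2π/6) + i·sin(-2π/6)

ω_6^1 = cos(-2π/6) + i·sin(-2π/6) = 0.5000-0.8660i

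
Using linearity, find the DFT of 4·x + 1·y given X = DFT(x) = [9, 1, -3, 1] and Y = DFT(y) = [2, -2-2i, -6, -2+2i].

By linearity: DFT(4x + 1y) = 4·DFT(x) + 1·DFT(y)
= 4·[9, 1, -3, 1] + 1·[2, -2-2i, -6, -2+2i]

Computing element-wise:
Z[0] = 4·(9) + 1·(2) = 38
Z[1] = 4·(1) + 1·(-2-2i) = 2-2i
Z[2] = 4·(-3) + 1·(-6) = -18
Z[3] = 4·(1) + 1·(-2+2i) = 2+2i

DFT(4x + 1y) = 4·X + 1·Y = [38, 2-2i, -18, 2+2i]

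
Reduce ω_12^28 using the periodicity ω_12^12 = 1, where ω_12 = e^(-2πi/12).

Since ω_12^12 = 1, powers reduce modulo 12.
28 mod 12 = 4
So ω_12^28 = ω_12^4 = e^(-2πi·4/12)

ω_12^28 = ω_12^4 = -0.5000-0.8660i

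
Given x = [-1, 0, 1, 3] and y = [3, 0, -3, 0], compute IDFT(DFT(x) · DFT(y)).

(x ⊛ y)[n] = Σ(m=0 to 3) x[m] · y[(n-m) mod 4]

Computing each output sample:
(x ⊛ y)[0] = -6
(x ⊛ y)[1] = -9
(x ⊛ y)[2] = 6
(x ⊛ y)[3] = 9

x ⊛ y = [-6, -9, 6, 9]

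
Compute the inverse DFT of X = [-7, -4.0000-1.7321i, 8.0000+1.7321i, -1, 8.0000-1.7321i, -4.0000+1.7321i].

x[n] = (1/6) Σ(k=0 to 5) X[k] · e^(2πikn/6)

Computing each x[n]:
x[0] = 0
x[1] = -3
x[2] = -1
x[3] = 3
x[4] = -3
x[5] = -3

x = [0, -3, -1, 3, -3, -3]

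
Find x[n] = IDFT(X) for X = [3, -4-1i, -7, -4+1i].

x[n] = (1/4) Σ(k=0 to 3) X[k] · e^(2πikn/4)

Computing each x[n]:
x[0] = -3
x[1] = 3
x[2] = 1
x[3] = 2

x = [-3, 3, 1, 2]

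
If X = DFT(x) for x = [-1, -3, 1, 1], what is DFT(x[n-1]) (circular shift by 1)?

Time shift by 1: X_shifted[k] = ω_4^(1k) · X[k]
Shifted x = [1, -1, -3, 1]

DFT(x[n-1]) = [-2, 4+2i, -2, 4-2i]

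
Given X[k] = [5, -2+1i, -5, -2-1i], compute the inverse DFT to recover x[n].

x[n] = (1/4) Σ(k=0 to 3) X[k] · e^(2πikn/4)

Computing each x[n]:
x[0] = -1
x[1] = 2
x[2] = 1
x[3] = 3

x = [-1, 2, 1, 3]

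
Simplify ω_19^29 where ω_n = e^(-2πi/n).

Since ω_19^19 = 1, powers reduce modulo 19.
29 mod 19 = 10
So ω_19^29 = ω_19^10 = e^(-2πi·10/19)

ω_19^29 = ω_19^10 = -0.9864+0.1646i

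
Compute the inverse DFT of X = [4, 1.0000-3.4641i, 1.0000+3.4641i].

x[n] = (1/3) Σ(k=0 to 2) X[k] · e^(2πikn/3)

Computing each x[n]:
x[0] = 2
x[1] = 3
x[2] = -1

x = [2, 3, -1]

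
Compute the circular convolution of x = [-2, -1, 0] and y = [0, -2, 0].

(x ⊛ y)[n] = Σ(m=0 to 2) x[m] · y[(n-m) mod 3]

Computing each output sample:
(x ⊛ y)[0] = 0
(x ⊛ y)[1] = 4
(x ⊛ y)[2] = 2

x ⊛ y = [0, 4, 2]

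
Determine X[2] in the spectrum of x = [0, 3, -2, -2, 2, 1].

X[2] = Σ(n=0 to 5) x[n] · ω_6^(2n) where ω_6 = e^(-2πi/6)
= (0)·ω_6^0 + (3)·ω_6^2 + (-2)·ω_6^4 + (-2)·ω_6^6 + (2)·ω_6^8 + (1)·ω_6^10

X[2] = -4.0000-5.1962i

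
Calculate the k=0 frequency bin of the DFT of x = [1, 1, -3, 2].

X[0] = Σ(n=0 to 3) x[n] · ω_4^0 = Σ x[n]
= (1) + (1) + (-3) + (2)

X[0] = 1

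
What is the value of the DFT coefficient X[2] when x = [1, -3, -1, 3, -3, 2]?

X[2] = Σ(n=0 to 5) x[n] · ω_6^(2n) where ω_6 = e^(-2πi/6)
= (1)·ω_6^0 + (-3)·ω_6^2 + (-1)·ω_6^4 + (3)·ω_6^6 + (-3)·ω_6^8 + (2)·ω_6^10

X[2] = 6.5000+6.0622i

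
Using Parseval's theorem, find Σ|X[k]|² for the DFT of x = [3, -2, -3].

Parseval: Σ|x[n]|² = (1/N)Σ|X[k]|², so Σ|X[k]|² = N·Σ|x[n]|² = 3·22.0000

Σ|X[k]|² = N·Σ|x[n]|² = 3·22.0000 = 66.0000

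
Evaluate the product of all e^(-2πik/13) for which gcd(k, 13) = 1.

The primitive 13th roots of unity are ω_13^k for k coprime to 13: k ∈ {1, 2, 3, 4, 5, 6, 7, 8, 9, 10, 11, 12}
Their product equals the constant term of the cyclotomic polynomial Φ_13(x) up to sign.
For n ≥ 3, the product of all primitive nth roots of unity is 1. (For n=1 it is 1; for n=2 it is -1.)

1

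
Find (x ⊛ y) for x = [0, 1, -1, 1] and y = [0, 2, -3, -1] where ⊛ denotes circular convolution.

(x ⊛ y)[n] = Σ(m=0 to 3) x[m] · y[(n-m) mod 4]

Computing each output sample:
(x ⊛ y)[0] = 4
(x ⊛ y)[1] = -2
(x ⊛ y)[2] = 1
(x ⊛ y)[3] = -5

x ⊛ y = [4, -2, 1, -5]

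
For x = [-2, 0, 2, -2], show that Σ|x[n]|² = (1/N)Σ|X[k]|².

Time domain:
Σ|x[n]|² = |-2|² + |0|² + |2|² + |-2|² = 12.0000

Frequency domain:
(1/4)Σ|X[k]|² = (1/4)(|-2|² + |-4-2i|² + |2|² + |-4+2i|²) = (1/4)·48.0000 = 12.0000

Both sides agree, confirming Parseval's theorem.

Σ|x[n]|² = (1/N)Σ|X[k]|² = 12.0000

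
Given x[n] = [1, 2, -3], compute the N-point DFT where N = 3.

X[k] = Σ(n=0 to 2) x[n] · ω_3^(nk)
where ω_3 = e^(-2πi/3)

Computing each X[k]:
X[0] = 0
X[1] = 1.5000-4.3301i
X[2] = 1.5000+4.3301i

X = [0, 1.5000-4.3301i, 1.5000+4.3301i]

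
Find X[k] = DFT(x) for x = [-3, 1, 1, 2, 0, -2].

X[k] = Σ(n=0 to 5) x[n] · ω_6^(nk)
where ω_6 = e^(-2πi/6)

Computing each X[k]:
X[0] = -1
X[1] = -6.0000-3.4641i
X[2] = -1.0000-1.7321i
X[3] = -3
X[4] = -1.0000+1.7321i
X[5] = -6.0000+3.4641i

X = [-1, -6.0000-3.4641i, -1.0000-1.7321i, -3, -1.0000+1.7321i, -6.0000+3.4641i]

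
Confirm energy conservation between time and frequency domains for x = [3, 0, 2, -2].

Time domain:
Σ|x[n]|² = |3|² + |0|² + |2|² + |-2|² = 17.0000

Frequency domain:
(1/4)Σ|X[k]|² = (1/4)(|3|² + |1-2i|² + |7|² + |1+2i|²) = (1/4)·68.0000 = 17.0000

Both sides agree, confirming Parseval's theorem.

Σ|x[n]|² = (1/N)Σ|X[k]|² = 17.0000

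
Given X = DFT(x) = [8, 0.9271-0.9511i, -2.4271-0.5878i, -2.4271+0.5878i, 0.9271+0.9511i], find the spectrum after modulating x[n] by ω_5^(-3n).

Modulation property: DFT(ω_5^(-3n)·x[n]) = X[(k-3) mod 5], so circularly shift X by 3 positions.

X[k-3] = [-2.4271-0.5878i, -2.4271+0.5878i, 0.9271+0.9511i, 8, 0.9271-0.9511i]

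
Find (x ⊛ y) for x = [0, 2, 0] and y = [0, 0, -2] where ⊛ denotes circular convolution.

(x ⊛ y)[n] = Σ(m=0 to 2) x[m] · y[(n-m) mod 3]

Computing each output sample:
(x ⊛ y)[0] = -4
(x ⊛ y)[1] = 0
(x ⊛ y)[2] = 0

x ⊛ y = [-4, 0, 0]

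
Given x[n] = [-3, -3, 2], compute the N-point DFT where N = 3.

X[k] = Σ(n=0 to 2) x[n] · ω_3^(nk)
where ω_3 = e^(-2πi/3)

Computing each X[k]:
X[0] = -4
X[1] = -2.5000+4.3301i
X[2] = -2.5000-4.3301i

X = [-4, -2.5000+4.3301i, -2.5000-4.3301i]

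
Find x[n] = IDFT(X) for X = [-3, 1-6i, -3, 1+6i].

x[n] = (1/4) Σ(k=0 to 3) X[k] · e^(2πikn/4)

Computing each x[n]:
x[0] = -1
x[1] = 3
x[2] = -2
x[3] = -3

x = [-1, 3, -2, -3]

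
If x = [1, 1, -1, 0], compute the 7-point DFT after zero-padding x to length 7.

Original 4-point DFT: [1, 2-1i, -1, 2+1i]
Zero-padded 7-point DFT provides frequency interpolation.

DFT_7([x, 0, ...]) = [1, 1.8460+0.1931i, 1.6784-1.4088i, -0.5245-1.2157i, -0.5245+1.2157i, 1.6784+1.4088i, 1.8460-0.1931i]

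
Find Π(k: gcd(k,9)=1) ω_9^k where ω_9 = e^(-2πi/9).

The primitive 9th roots of unity are ω_9^k for k coprime to 9: k ∈ {1, 2, 4, 5, 7, 8}
Their product equals the constant term of the cyclotomic polynomial Φ_9(x) up to sign.
For n ≥ 3, the product of all primitive nth roots of unity is 1. (For n=1 it is 1; for n=2 it is -1.)

1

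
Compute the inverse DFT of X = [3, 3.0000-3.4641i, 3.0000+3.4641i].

x[n] = (1/3) Σ(k=0 to 2) X[k] · e^(2πikn/3)

Computing each x[n]:
x[0] = 3
x[1] = 2
x[2] = -2

x = [3, 2, -2]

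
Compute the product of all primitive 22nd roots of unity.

The primitive 22nd roots of unity are ω_22^k for k coprime to 22: k ∈ {1, 3, 5, 7, 9, 13, 15, 17, 19, 21}
Their product equals the constant term of the cyclotomic polynomial Φ_22(x) up to sign.
For n ≥ 3, the product of all primitive nth roots of unity is 1. (For n=1 it is 1; for n=2 it is -1.)

1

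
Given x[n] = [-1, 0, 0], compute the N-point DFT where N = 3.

X[k] = Σ(n=0 to 2) x[n] · ω_3^(nk)
where ω_3 = e^(-2πi/3)

Computing each X[k]:
X[0] = -1
X[1] = -1
X[2] = -1

X = [-1, -1, -1]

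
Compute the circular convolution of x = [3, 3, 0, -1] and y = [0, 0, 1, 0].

(x ⊛ y)[n] = Σ(m=0 to 3) x[m] · y[(n-m) mod 4]

Computing each output sample:
(x ⊛ y)[0] = 0
(x ⊛ y)[1] = -1
(x ⊛ y)[2] = 3
(x ⊛ y)[3] = 3

x ⊛ y = [0, -1, 3, 3]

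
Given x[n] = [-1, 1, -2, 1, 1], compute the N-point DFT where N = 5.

X[k] = Σ(n=0 to 4) x[n] · ω_5^(nk)
where ω_5 = e^(-2πi/5)

Computing each X[k]:
X[0] = 0
X[1] = 0.4271+1.7634i
X[2] = -2.9271-2.8532i
X[3] = -2.9271+2.8532i
X[4] = 0.4271-1.7634i

X = [0, 0.4271+1.7634i, -2.9271-2.8532i, -2.9271+2.8532i, 0.4271-1.7634i]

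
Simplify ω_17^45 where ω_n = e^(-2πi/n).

Since ω_17^17 = 1, powers reduce modulo 17.
45 mod 17 = 11
So ω_17^45 = ω_17^11 = e^(-2πi·11/17)

ω_17^45 = ω_17^11 = -0.6026+0.7980i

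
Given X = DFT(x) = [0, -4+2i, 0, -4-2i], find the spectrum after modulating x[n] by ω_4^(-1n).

Modulation property: DFT(ω_4^(-1n)·x[n]) = X[(k-1) mod 4], so circularly shift X by 1 positions.

X[k-1] = [-4-2i, 0, -4+2i, 0]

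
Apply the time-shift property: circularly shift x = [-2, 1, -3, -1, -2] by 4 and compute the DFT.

Time shift by 4: X_shifted[k] = ω_5^(4k) · X[k]
Shifted x = [1, -3, -1, -2, -2]

DFT(x[n-4]) = [-7, 1.8820+0.3633i, 4.1180+1.5388i, 4.1180-1.5388i, 1.8820-0.3633i]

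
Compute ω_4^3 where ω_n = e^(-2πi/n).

ω_4^3 = e^(-2πi·3/4)
= cos(-2π·3/4) + i·sin(-2π·3/4)
= cos(-6π/4) + i·sin(-6π/4)

ω_4^3 = cos(-6π/4) + i·sin(-6π/4) = 1i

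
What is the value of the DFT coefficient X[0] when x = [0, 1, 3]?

X[0] = Σ(n=0 to 2) x[n] · ω_3^0 = Σ x[n]
= (0) + (1) + (3)

X[0] = 4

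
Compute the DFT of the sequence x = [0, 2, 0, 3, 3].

X[k] = Σ(n=0 to 4) x[n] · ω_5^(nk)
where ω_5 = e^(-2πi/5)

Computing each X[k]:
X[0] = 8
X[1] = -0.8820+2.7144i
X[2] = -3.1180-2.2654i
X[3] = -3.1180+2.2654i
X[4] = -0.8820-2.7144i

X = [8, -0.8820+2.7144i, -3.1180-2.2654i, -3.1180+2.2654i, -0.8820-2.7144i]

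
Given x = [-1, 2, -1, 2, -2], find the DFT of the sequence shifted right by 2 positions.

Time shift by 2: X_shifted[k] = ω_5^(2k) · X[k]
Shifted x = [2, -2, -1, 2, -1]

DFT(x[n-2]) = [0, 0.2639+2.7144i, 4.7361-2.2654i, 4.7361+2.2654i, 0.2639-2.7144i]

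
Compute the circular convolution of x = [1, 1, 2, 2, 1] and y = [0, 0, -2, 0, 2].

(x ⊛ y)[n] = Σ(m=0 to 4) x[m] · y[(n-m) mod 5]

Computing each output sample:
(x ⊛ y)[0] = -2
(x ⊛ y)[1] = 2
(x ⊛ y)[2] = 2
(x ⊛ y)[3] = 0
(x ⊛ y)[4] = -2

x ⊛ y = [-2, 2, 2, 0, -2]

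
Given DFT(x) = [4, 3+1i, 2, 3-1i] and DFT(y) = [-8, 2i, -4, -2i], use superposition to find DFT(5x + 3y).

By linearity: DFT(5x + 3y) = 5·DFT(x) + 3·DFT(y)
= 5·[4, 3+1i, 2, 3-1i] + 3·[-8, 2i, -4, -2i]

Computing element-wise:
Z[0] = 5·(4) + 3·(-8) = -4
Z[1] = 5·(3+1i) + 3·(2i) = 15+11i
Z[2] = 5·(2) + 3·(-4) = -2
Z[3] = 5·(3-1i) + 3·(-2i) = 15-11i

DFT(5x + 3y) = 5·X + 3·Y = [-4, 15+11i, -2, 15-11i]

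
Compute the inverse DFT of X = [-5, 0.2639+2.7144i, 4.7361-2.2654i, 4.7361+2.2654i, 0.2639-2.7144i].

x[n] = (1/5) Σ(k=0 to 4) X[k] · e^(2πikn/5)

Computing each x[n]:
x[0] = 1
x[1] = -3
x[2] = -2
x[3] = 1
x[4] = -2

x = [1, -3, -2, 1, -2]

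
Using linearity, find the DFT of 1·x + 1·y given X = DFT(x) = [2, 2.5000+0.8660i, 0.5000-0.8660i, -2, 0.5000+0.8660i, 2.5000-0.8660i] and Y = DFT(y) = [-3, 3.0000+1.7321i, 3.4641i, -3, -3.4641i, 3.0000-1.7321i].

By linearity: DFT(1x + 1y) = 1·DFT(x) + 1·DFT(y)
= 1·[2, 2.5000+0.8660i, 0.5000-0.8660i, -2, 0.5000+0.8660i, 2.5000-0.8660i] + 1·[-3, 3.0000+1.7321i, 3.4641i, -3, -3.4641i, 3.0000-1.7321i]

Computing element-wise:
Z[0] = 1·(2) + 1·(-3) = -1
Z[1] = 1·(2.5000+0.8660i) + 1·(3.0000+1.7321i) = 5.5000+2.5981i
Z[2] = 1·(0.5000-0.8660i) + 1·(3.4641i) = 0.5000+2.5981i
Z[3] = 1·(-2) + 1·(-3) = -5
Z[4] = 1·(0.5000+0.8660i) + 1·(-3.4641i) = 0.5000-2.5981i
Z[5] = 1·(2.5000-0.8660i) + 1·(3.0000-1.7321i) = 5.5000-2.5981i

DFT(1x + 1y) = 1·X + 1·Y = [-1, 5.5000+2.5981i, 0.5000+2.5981i, -5, 0.5000-2.5981i, 5.5000-2.5981i]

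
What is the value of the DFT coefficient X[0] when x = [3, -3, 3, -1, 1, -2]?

X[0] = Σ(n=0 to 5) x[n] · ω_6^0 = Σ x[n]
= (3) + (-3) + (3) + (-1) + (1) + (-2)

X[0] = 1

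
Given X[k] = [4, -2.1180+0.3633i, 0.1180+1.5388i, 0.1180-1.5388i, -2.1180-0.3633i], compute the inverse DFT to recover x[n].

x[n] = (1/5) Σ(k=0 to 4) X[k] · e^(2πikn/5)

Computing each x[n]:
x[0] = 0
x[1] = 0
x[2] = 2
x[3] = 1
x[4] = 1

x = [0, 0, 2, 1, 1]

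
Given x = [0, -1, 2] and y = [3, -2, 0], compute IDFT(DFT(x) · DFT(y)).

(x ⊛ y)[n] = Σ(m=0 to 2) x[m] · y[(n-m) mod 3]

Computing each output sample:
(x ⊛ y)[0] = -4
(x ⊛ y)[1] = -3
(x ⊛ y)[2] = 8

x ⊛ y = [-4, -3, 8]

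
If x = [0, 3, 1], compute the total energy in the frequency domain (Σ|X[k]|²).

Parseval: Σ|x[n]|² = (1/N)Σ|X[k]|², so Σ|X[k]|² = N·Σ|x[n]|² = 3·10.0000

Σ|X[k]|² = N·Σ|x[n]|² = 3·10.0000 = 30.0000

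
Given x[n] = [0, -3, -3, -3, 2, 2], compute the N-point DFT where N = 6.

X[k] = Σ(n=0 to 5) x[n] · ω_6^(nk)
where ω_6 = e^(-2πi/6)

Computing each X[k]:
X[0] = -5
X[1] = 3.0000+8.6603i
X[2] = -2
X[3] = 3
X[4] = -2
X[5] = 3.0000-8.6603i

X = [-5, 3.0000+8.6603i, -2, 3, -2, 3.0000-8.6603i]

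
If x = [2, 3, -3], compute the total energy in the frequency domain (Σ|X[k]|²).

Parseval: Σ|x[n]|² = (1/N)Σ|X[k]|², so Σ|X[k]|² = N·Σ|x[n]|² = 3·22.0000

Σ|X[k]|² = N·Σ|x[n]|² = 3·22.0000 = 66.0000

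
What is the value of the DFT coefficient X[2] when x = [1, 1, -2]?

X[2] = Σ(n=0 to 2) x[n] · ω_3^(2n) where ω_3 = e^(-2πi/3)
= (1)·ω_3^0 + (1)·ω_3^2 + (-2)·ω_3^4

X[2] = 1.5000+2.5981i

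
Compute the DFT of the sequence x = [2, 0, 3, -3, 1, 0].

X[k] = Σ(n=0 to 5) x[n] · ω_6^(nk)
where ω_6 = e^(-2πi/6)

Computing each X[k]:
X[0] = 3
X[1] = 3.0000-1.7321i
X[2] = -3.0000+1.7321i
X[3] = 9
X[4] = -3.0000-1.7321i
X[5] = 3.0000+1.7321i

X = [3, 3.0000-1.7321i, -3.0000+1.7321i, 9, -3.0000-1.7321i, 3.0000+1.7321i]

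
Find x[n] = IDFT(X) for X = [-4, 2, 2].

x[n] = (1/3) Σ(k=0 to 2) X[k] · e^(2πikn/3)

Computing each x[n]:
x[0] = 0
x[1] = -2
x[2] = -2

x = [0, -2, -2]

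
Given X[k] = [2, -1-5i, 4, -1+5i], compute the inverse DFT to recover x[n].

x[n] = (1/4) Σ(k=0 to 3) X[k] · e^(2πikn/4)

Computing each x[n]:
x[0] = 1
x[1] = 2
x[2] = 2
x[3] = -3

x = [1, 2, 2, -3]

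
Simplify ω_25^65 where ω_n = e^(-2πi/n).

Since ω_25^25 = 1, powers reduce modulo 25.
65 mod 25 = 15
So ω_25^65 = ω_25^15 = e^(-2πi·15/25)

ω_25^65 = ω_25^15 = -0.8090+0.5878i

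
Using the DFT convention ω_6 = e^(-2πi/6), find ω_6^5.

ω_6^5 = e^(-2πi·5/6)
= cos(-2π·5/6) + i·sin(-2π·5/6)
= cos(-10π/6) + i·sin(-10π/6)

ω_6^5 = cos(-10π/6) + i·sin(-10π/6) = 0.5000+0.8660i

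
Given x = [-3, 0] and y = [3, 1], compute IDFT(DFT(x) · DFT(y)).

(x ⊛ y)[n] = Σ(m=0 to 1) x[m] · y[(n-m) mod 2]

Computing each output sample:
(x ⊛ y)[0] = -9
(x ⊛ y)[1] = -3

x ⊛ y = [-9, -3]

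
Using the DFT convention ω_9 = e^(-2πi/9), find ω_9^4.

ω_9^4 = e^(-2πi·4/9)
= cos(-2π·4/9) + i·sin(-2π·4/9)
= cos(-8π/9) + i·sin(-8π/9)

ω_9^4 = cos(-8π/9) + i·sin(-8π/9) = -0.9397-0.3420i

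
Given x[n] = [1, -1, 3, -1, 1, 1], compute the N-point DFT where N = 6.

X[k] = Σ(n=0 to 5) x[n] · ω_6^(nk)
where ω_6 = e^(-2πi/6)

Computing each X[k]:
X[0] = 4
X[1] = 0
X[2] = -2.0000+3.4641i
X[3] = 6
X[4] = -2.0000-3.4641i
X[5] = 0

X = [4, 0, -2.0000+3.4641i, 6, -2.0000-3.4641i, 0]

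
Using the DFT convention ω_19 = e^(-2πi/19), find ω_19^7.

ω_19^7 = e^(-2πi·7/19)
= cos(-2π·7/19) + i·sin(-2π·7/19)
= cos(-14π/19) + i·sin(-14π/19)

ω_19^7 = cos(-14π/19) + i·sin(-14π/19) = -0.6773-0.7357i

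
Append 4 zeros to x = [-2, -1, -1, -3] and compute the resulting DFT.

Original 4-point DFT: [-7, -1-2i, 1, -1+2i]
Zero-padded 8-point DFT provides frequency interpolation.

DFT_8([x, 0, ...]) = [-7, -0.5858+3.8284i, -1-2i, -3.4142+1.8284i, 1, -3.4142-1.8284i, -1+2i, -0.5858-3.8284i]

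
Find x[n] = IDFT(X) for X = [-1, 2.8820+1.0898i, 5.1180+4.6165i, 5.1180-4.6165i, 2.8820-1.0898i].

x[n] = (1/5) Σ(k=0 to 4) X[k] · e^(2πikn/5)

Computing each x[n]:
x[0] = 3
x[1] = -3
x[2] = 1
x[3] = -2
x[4] = 0

x = [3, -3, 1, -2, 0]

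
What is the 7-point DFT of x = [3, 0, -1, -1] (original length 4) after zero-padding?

Original 4-point DFT: [1, 4-1i, 3, 4+1i]
Zero-padded 7-point DFT provides frequency interpolation.

DFT_7([x, 0, ...]) = [1, 4.1235+1.4088i, 3.2775-1.2157i, 2.5990+0.1931i, 2.5990-0.1931i, 3.2775+1.2157i, 4.1235-1.4088i]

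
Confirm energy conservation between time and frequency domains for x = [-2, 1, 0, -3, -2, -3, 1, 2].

Time domain:
Σ|x[n]|² = |-2|² + |1|² + |0|² + |-3|² + |-2|² + |-3|² + |1|² + |2|² = 32.0000

Frequency domain:
(1/8)Σ|X[k]|² = (1/8)(|-6|² + |6.3640+1.7071i|² + |-5+1i|² + |-6.3640-0.2929i|² + |0|² + |-6.3640+0.2929i|² + |-5-1i|² + |6.3640-1.7071i|²) = (1/8)·256.0000 = 32.0000

Both sides agree, confirming Parseval's theorem.

Σ|x[n]|² = (1/N)Σ|X[k]|² = 32.0000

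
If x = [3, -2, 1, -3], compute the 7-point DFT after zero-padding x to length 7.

Original 4-point DFT: [-1, 2-1i, 9, 2+1i]
Zero-padded 7-point DFT provides frequency interpolation.

DFT_7([x, 0, ...]) = [-1, 4.2334+1.8904i, 0.6736+0.0382i, 6.0930+4.5744i, 6.0930-4.5744i, 0.6736-0.0382i, 4.2334-1.8904i]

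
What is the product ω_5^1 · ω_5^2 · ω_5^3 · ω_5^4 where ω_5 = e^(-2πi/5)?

The primitive 5th roots of unity are ω_5^k for k coprime to 5: k ∈ {1, 2, 3, 4}
Their product equals the constant term of the cyclotomic polynomial Φ_5(x) up to sign.
For n ≥ 3, the product of all primitive nth roots of unity is 1. (For n=1 it is 1; for n=2 it is -1.)

1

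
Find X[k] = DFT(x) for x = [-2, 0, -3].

X[k] = Σ(n=0 to 2) x[n] · ω_3^(nk)
where ω_3 = e^(-2πi/3)

Computing each X[k]:
X[0] = -5
X[1] = -0.5000-2.5981i
X[2] = -0.5000+2.5981i

X = [-5, -0.5000-2.5981i, -0.5000+2.5981i]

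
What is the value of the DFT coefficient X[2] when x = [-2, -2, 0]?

X[2] = Σ(n=0 to 2) x[n] · ω_3^(2n) where ω_3 = e^(-2πi/3)
= (-2)·ω_3^0 + (-2)·ω_3^2 + (0)·ω_3^4

X[2] = -1.0000-1.7321i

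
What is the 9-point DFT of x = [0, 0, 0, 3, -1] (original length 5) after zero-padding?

Original 5-point DFT: [2, -2.7361+0.8123i, 1.7361-3.4410i, 1.7361+3.4410i, -2.7361-0.8123i]
Zero-padded 9-point DFT provides frequency interpolation.

DFT_9([x, 0, ...]) = [2, -0.5603-2.2561i, -2.2660+1.9553i, 3.5000+0.8660i, -1.6736-3.5829i, -1.6736+3.5829i, 3.5000-0.8660i, -2.2660-1.9553i, -0.5603+2.2561i]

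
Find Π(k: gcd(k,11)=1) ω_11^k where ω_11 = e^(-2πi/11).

The primitive 11th roots of unity are ω_11^k for k coprime to 11: k ∈ {1, 2, 3, 4, 5, 6, 7, 8, 9, 10}
Their product equals the constant term of the cyclotomic polynomial Φ_11(x) up to sign.
For n ≥ 3, the product of all primitive nth roots of unity is 1. (For n=1 it is 1; for n=2 it is -1.)

1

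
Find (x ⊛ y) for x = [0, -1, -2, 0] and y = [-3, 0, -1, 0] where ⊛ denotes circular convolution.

(x ⊛ y)[n] = Σ(m=0 to 3) x[m] · y[(n-m) mod 4]

Computing each output sample:
(x ⊛ y)[0] = 2
(x ⊛ y)[1] = 3
(x ⊛ y)[2] = 6
(x ⊛ y)[3] = 1

x ⊛ y = [2, 3, 6, 1]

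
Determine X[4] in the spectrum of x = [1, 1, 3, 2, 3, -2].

X[4] = Σ(n=0 to 5) x[n] · ω_6^(4n) where ω_6 = e^(-2πi/6)
= (1)·ω_6^0 + (1)·ω_6^4 + (3)·ω_6^8 + (2)·ω_6^12 + (3)·ω_6^16 + (-2)·ω_6^20

X[4] = 0.5000+2.5981i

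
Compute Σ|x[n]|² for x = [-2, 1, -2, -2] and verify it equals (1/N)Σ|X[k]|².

Time domain:
Σ|x[n]|² = |-2|² + |1|² + |-2|² + |-2|² = 13.0000

Frequency domain:
(1/4)Σ|X[k]|² = (1/4)(|-5|² + |-3i|² + |-3|² + |3i|²) = (1/4)·52.0000 = 13.0000

Both sides agree, confirming Parseval's theorem.

Σ|x[n]|² = (1/N)Σ|X[k]|² = 13.0000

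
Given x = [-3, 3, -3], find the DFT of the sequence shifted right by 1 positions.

Time shift by 1: X_shifted[k] = ω_3^(1k) · X[k]
Shifted x = [-3, -3, 3]

DFT(x[n-1]) = [-3, -3.0000+5.1962i, -3.0000-5.1962i]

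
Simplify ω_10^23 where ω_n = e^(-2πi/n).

Since ω_10^10 = 1, powers reduce modulo 10.
23 mod 10 = 3
So ω_10^23 = ω_10^3 = e^(-2πi·3/10)

ω_10^23 = ω_10^3 = -0.3090-0.9511i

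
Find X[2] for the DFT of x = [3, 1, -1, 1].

X[2] = Σ(n=0 to 3) x[n] · ω_4^(2n) where ω_4 = e^(-2πi/4)
= (3)·ω_4^0 + (1)·ω_4^2 + (-1)·ω_4^4 + (1)·ω_4^6

X[2] = 0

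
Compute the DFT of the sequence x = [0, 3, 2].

X[k] = Σ(n=0 to 2) x[n] · ω_3^(nk)
where ω_3 = e^(-2πi/3)

Computing each X[k]:
X[0] = 5
X[1] = -2.5000-0.8660i
X[2] = -2.5000+0.8660i

X = [5, -2.5000-0.8660i, -2.5000+0.8660i]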